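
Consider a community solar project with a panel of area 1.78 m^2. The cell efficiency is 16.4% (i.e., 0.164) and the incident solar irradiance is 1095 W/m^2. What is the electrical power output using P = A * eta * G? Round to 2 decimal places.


Use the solar power formula P = A * eta * G.
Given: A = 1.78 m^2, eta = 0.164, G = 1095 W/m^2
P = 1.78 * 0.164 * 1095
P = 319.65 W

319.65


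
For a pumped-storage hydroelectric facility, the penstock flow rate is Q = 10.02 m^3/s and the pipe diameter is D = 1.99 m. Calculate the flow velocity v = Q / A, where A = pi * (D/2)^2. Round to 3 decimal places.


Compute pipe cross-sectional area:
  A = pi * (D/2)^2 = pi * (1.99/2)^2 = 3.1103 m^2
Calculate velocity:
  v = Q / A = 10.02 / 3.1103
  v = 3.222 m/s

3.222


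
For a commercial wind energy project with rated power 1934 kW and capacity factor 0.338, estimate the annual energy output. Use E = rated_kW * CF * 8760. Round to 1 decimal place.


Annual energy = rated_kW * capacity_factor * hours_per_year
Given: P_rated = 1934 kW, CF = 0.338, hours = 8760
E = 1934 * 0.338 * 8760
E = 5726341.9 kWh

5726341.9


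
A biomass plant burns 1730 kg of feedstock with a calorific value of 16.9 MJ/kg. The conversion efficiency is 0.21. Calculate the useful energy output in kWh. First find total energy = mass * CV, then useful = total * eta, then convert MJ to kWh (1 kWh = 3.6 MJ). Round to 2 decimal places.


Total energy = mass * CV = 1730 * 16.9 = 29237.0 MJ
Useful energy = total * eta = 29237.0 * 0.21 = 6139.77 MJ
Convert to kWh: 6139.77 / 3.6
Useful energy = 1705.49 kWh

1705.49


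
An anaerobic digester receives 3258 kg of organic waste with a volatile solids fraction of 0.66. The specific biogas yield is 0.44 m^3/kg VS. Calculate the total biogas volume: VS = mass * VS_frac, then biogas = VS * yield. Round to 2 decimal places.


Compute volatile solids:
  VS = mass * VS_fraction = 3258 * 0.66 = 2150.28 kg
Calculate biogas volume:
  Biogas = VS * specific_yield = 2150.28 * 0.44
  Biogas = 946.12 m^3

946.12


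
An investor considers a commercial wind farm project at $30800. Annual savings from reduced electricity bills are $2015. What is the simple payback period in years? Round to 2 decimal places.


Simple payback period = initial cost / annual savings
Payback = 30800 / 2015
Payback = 15.29 years

15.29


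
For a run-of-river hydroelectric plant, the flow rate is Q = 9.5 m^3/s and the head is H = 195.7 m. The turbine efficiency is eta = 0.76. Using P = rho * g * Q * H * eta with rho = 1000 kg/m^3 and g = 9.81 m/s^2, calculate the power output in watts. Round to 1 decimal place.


Apply the hydropower formula P = rho * g * Q * H * eta
rho * g = 1000 * 9.81 = 9810.0
P = 9810.0 * 9.5 * 195.7 * 0.76
P = 13861078.7 W

13861078.7


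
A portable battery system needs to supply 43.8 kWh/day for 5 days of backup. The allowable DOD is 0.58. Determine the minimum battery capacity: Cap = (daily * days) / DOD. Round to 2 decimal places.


Total energy needed = daily * days = 43.8 * 5 = 219.0 kWh
Account for depth of discharge:
  Cap = total_energy / DOD = 219.0 / 0.58
  Cap = 377.59 kWh

377.59


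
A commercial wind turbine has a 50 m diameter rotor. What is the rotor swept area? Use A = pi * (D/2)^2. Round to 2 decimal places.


Compute the rotor radius:
  r = D / 2 = 50 / 2 = 25.0 m
Calculate swept area:
  A = pi * r^2 = pi * 25.0^2
  A = 1963.50 m^2

1963.50


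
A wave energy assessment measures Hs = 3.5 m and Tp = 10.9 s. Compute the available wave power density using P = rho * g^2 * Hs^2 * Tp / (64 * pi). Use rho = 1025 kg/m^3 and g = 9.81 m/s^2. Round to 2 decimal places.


Apply wave power formula:
  g^2 = 9.81^2 = 96.2361
  Hs^2 = 3.5^2 = 12.25
  Numerator = rho * g^2 * Hs^2 * Tp = 1025 * 96.2361 * 12.25 * 10.9 = 13171173.38
  Denominator = 64 * pi = 201.0619
  P = 13171173.38 / 201.0619 = 65508.04 W/m

65508.04


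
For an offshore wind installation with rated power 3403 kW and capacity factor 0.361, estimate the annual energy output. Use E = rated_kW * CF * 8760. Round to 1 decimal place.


Annual energy = rated_kW * capacity_factor * hours_per_year
Given: P_rated = 3403 kW, CF = 0.361, hours = 8760
E = 3403 * 0.361 * 8760
E = 10761511.1 kWh

10761511.1


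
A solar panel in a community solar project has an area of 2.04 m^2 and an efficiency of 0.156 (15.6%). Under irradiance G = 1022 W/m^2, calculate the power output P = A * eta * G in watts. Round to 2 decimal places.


Use the solar power formula P = A * eta * G.
Given: A = 2.04 m^2, eta = 0.156, G = 1022 W/m^2
P = 2.04 * 0.156 * 1022
P = 325.24 W

325.24


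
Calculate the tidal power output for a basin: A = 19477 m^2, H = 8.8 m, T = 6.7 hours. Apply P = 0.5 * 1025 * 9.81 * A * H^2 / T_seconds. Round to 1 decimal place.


Convert period to seconds: T = 6.7 * 3600 = 24120.0 s
H^2 = 8.8^2 = 77.44
P = 0.5 * rho * g * A * H^2 / T
P = 0.5 * 1025 * 9.81 * 19477 * 77.44 / 24120.0
P = 314393.1 W

314393.1


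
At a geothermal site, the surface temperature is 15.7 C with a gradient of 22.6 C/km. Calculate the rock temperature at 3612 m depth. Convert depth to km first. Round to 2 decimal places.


Convert depth to km: 3612 / 1000 = 3.612 km
Temperature increase = gradient * depth_km = 22.6 * 3.612 = 81.63 C
Temperature at depth = T_surface + delta_T = 15.7 + 81.63
T = 97.33 C

97.33


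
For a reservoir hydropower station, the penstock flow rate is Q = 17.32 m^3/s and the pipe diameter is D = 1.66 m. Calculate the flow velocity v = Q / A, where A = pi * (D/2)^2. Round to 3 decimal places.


Compute pipe cross-sectional area:
  A = pi * (D/2)^2 = pi * (1.66/2)^2 = 2.1642 m^2
Calculate velocity:
  v = Q / A = 17.32 / 2.1642
  v = 8.003 m/s

8.003


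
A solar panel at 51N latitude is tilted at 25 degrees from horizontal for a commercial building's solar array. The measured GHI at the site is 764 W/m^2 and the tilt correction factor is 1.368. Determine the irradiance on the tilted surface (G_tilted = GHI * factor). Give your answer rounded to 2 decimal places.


Identify the given values:
  GHI = 764 W/m^2, tilt correction factor = 1.368
Apply the formula G_tilted = GHI * factor:
  G_tilted = 764 * 1.368
  G_tilted = 1045.15 W/m^2

1045.15


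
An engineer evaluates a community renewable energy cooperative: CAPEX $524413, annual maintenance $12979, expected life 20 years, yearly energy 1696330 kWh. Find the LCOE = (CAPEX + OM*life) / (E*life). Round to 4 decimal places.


Total cost = CAPEX + OM * lifetime = 524413 + 12979 * 20 = 524413 + 259580 = 783993
Total generation = annual * lifetime = 1696330 * 20 = 33926600 kWh
LCOE = 783993 / 33926600
LCOE = 0.0231 $/kWh

0.0231


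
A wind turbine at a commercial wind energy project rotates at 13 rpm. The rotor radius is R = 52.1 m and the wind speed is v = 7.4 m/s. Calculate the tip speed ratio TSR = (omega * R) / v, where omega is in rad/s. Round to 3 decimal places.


Convert rotational speed to rad/s:
  omega = 13 * 2 * pi / 60 = 1.3614 rad/s
Compute tip speed:
  v_tip = omega * R = 1.3614 * 52.1 = 70.927 m/s
Tip speed ratio:
  TSR = v_tip / v_wind = 70.927 / 7.4 = 9.585

9.585


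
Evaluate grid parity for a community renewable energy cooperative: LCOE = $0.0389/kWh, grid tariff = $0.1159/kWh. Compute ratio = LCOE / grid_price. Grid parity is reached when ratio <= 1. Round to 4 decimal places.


Compare LCOE to grid price:
  LCOE = $0.0389/kWh, Grid price = $0.1159/kWh
  Ratio = LCOE / grid_price = 0.0389 / 0.1159 = 0.3356
  Grid parity achieved (ratio <= 1)? yes

0.3356


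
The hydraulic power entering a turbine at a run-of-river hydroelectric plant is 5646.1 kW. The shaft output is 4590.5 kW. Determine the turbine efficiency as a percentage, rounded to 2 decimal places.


Turbine efficiency = (output power / input power) * 100
eta = (4590.5 / 5646.1) * 100
eta = 81.30%

81.30


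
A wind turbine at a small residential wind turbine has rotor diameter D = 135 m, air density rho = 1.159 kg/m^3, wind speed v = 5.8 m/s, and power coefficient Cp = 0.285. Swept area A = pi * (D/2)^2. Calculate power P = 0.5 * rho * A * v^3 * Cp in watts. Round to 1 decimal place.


Step 1 -- Compute swept area:
  A = pi * (D/2)^2 = pi * (135/2)^2 = 14313.88 m^2
Step 2 -- Apply wind power equation:
  P = 0.5 * rho * A * v^3 * Cp
  v^3 = 5.8^3 = 195.112
  P = 0.5 * 1.159 * 14313.88 * 195.112 * 0.285
  P = 461253.5 W

461253.5


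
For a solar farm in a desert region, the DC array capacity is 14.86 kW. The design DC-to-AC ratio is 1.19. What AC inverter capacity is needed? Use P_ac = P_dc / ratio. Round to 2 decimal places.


The inverter AC capacity is determined by the DC/AC ratio.
Given: P_dc = 14.86 kW, DC/AC ratio = 1.19
P_ac = P_dc / ratio = 14.86 / 1.19
P_ac = 12.49 kW

12.49


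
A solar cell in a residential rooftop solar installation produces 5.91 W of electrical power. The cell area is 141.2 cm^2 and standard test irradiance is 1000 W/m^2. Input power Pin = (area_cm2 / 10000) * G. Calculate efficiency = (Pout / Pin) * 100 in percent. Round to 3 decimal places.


First compute the input power:
  Pin = area_cm2 / 10000 * G = 141.2 / 10000 * 1000 = 14.12 W
Then compute efficiency:
  Efficiency = (Pout / Pin) * 100 = (5.91 / 14.12) * 100
  Efficiency = 41.856%

41.856


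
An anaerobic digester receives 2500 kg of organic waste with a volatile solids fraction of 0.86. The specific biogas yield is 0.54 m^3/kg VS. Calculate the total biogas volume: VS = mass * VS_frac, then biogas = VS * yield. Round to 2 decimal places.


Compute volatile solids:
  VS = mass * VS_fraction = 2500 * 0.86 = 2150.0 kg
Calculate biogas volume:
  Biogas = VS * specific_yield = 2150.0 * 0.54
  Biogas = 1161.00 m^3

1161.00


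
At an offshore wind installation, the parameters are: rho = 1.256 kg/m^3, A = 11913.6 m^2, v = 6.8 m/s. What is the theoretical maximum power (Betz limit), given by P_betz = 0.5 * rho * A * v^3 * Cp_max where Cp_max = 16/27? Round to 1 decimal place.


The Betz coefficient Cp_max = 16/27 = 0.5926
v^3 = 6.8^3 = 314.432
P_betz = 0.5 * rho * A * v^3 * Cp_max
P_betz = 0.5 * 1.256 * 11913.6 * 314.432 * 0.5926
P_betz = 1394073.3 W

1394073.3


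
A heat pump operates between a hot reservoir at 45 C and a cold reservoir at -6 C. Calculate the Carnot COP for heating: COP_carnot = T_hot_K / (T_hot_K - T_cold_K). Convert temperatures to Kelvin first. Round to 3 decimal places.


Convert to Kelvin:
  T_hot = 45 + 273.15 = 318.15 K
  T_cold = -6 + 273.15 = 267.15 K
Apply Carnot COP formula:
  COP = T_hot_K / (T_hot_K - T_cold_K) = 318.15 / 51.0
  COP = 6.238

6.238


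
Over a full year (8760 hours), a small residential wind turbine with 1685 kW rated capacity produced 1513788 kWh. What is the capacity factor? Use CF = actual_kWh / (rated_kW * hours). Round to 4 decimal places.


Capacity factor = actual output / maximum possible output
Maximum possible = rated * hours = 1685 * 8760 = 14760600 kWh
CF = 1513788 / 14760600
CF = 0.1026

0.1026


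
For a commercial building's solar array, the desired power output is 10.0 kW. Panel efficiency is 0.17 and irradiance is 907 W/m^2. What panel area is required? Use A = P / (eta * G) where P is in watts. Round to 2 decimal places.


Convert target power to watts: P = 10.0 * 1000 = 10000.0 W
Compute denominator: eta * G = 0.17 * 907 = 154.19
Required area A = P / (eta * G) = 10000.0 / 154.19
A = 64.86 m^2

64.86


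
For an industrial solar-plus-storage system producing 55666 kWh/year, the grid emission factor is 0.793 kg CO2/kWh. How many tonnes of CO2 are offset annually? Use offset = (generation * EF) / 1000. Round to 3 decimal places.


CO2 offset in kg = generation * emission_factor
CO2 offset = 55666 * 0.793 = 44143.14 kg
Convert to tonnes:
  CO2 offset = 44143.14 / 1000 = 44.143 tonnes

44.143


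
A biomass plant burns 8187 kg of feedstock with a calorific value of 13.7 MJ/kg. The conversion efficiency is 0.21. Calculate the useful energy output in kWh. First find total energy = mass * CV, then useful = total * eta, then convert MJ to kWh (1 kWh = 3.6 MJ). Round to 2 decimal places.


Total energy = mass * CV = 8187 * 13.7 = 112161.9 MJ
Useful energy = total * eta = 112161.9 * 0.21 = 23554.0 MJ
Convert to kWh: 23554.0 / 3.6
Useful energy = 6542.78 kWh

6542.78


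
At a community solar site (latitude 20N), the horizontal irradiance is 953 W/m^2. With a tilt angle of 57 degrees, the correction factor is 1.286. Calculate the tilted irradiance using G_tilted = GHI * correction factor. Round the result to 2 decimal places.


Identify the given values:
  GHI = 953 W/m^2, tilt correction factor = 1.286
Apply the formula G_tilted = GHI * factor:
  G_tilted = 953 * 1.286
  G_tilted = 1225.56 W/m^2

1225.56


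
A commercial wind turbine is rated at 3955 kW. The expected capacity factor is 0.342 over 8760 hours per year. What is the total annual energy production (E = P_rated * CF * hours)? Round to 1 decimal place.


Annual energy = rated_kW * capacity_factor * hours_per_year
Given: P_rated = 3955 kW, CF = 0.342, hours = 8760
E = 3955 * 0.342 * 8760
E = 11848863.6 kWh

11848863.6


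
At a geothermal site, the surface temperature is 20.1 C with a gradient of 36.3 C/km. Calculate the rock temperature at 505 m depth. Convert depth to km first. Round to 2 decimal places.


Convert depth to km: 505 / 1000 = 0.505 km
Temperature increase = gradient * depth_km = 36.3 * 0.505 = 18.33 C
Temperature at depth = T_surface + delta_T = 20.1 + 18.33
T = 38.43 C

38.43


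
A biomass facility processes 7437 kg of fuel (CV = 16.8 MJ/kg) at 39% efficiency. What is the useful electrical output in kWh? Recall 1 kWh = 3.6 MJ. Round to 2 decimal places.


Total energy = mass * CV = 7437 * 16.8 = 124941.6 MJ
Useful energy = total * eta = 124941.6 * 0.39 = 48727.22 MJ
Convert to kWh: 48727.22 / 3.6
Useful energy = 13535.34 kWh

13535.34


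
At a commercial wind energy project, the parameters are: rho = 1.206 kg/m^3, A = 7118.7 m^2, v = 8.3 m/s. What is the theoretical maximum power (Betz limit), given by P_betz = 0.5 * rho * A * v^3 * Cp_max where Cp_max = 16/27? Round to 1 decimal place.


The Betz coefficient Cp_max = 16/27 = 0.5926
v^3 = 8.3^3 = 571.787
P_betz = 0.5 * rho * A * v^3 * Cp_max
P_betz = 0.5 * 1.206 * 7118.7 * 571.787 * 0.5926
P_betz = 1454482.5 W

1454482.5


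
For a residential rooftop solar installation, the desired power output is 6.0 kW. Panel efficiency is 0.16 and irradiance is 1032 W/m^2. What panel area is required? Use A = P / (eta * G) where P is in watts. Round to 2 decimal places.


Convert target power to watts: P = 6.0 * 1000 = 6000.0 W
Compute denominator: eta * G = 0.16 * 1032 = 165.12
Required area A = P / (eta * G) = 6000.0 / 165.12
A = 36.34 m^2

36.34


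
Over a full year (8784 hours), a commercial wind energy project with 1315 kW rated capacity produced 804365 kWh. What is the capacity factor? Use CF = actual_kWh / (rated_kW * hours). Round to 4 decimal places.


Capacity factor = actual output / maximum possible output
Maximum possible = rated * hours = 1315 * 8784 = 11550960 kWh
CF = 804365 / 11550960
CF = 0.0696

0.0696


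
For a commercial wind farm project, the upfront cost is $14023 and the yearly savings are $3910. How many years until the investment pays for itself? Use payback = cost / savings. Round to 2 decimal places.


Simple payback period = initial cost / annual savings
Payback = 14023 / 3910
Payback = 3.59 years

3.59


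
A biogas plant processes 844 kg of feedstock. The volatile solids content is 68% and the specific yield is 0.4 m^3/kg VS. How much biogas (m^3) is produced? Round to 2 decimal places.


Compute volatile solids:
  VS = mass * VS_fraction = 844 * 0.68 = 573.92 kg
Calculate biogas volume:
  Biogas = VS * specific_yield = 573.92 * 0.4
  Biogas = 229.57 m^3

229.57


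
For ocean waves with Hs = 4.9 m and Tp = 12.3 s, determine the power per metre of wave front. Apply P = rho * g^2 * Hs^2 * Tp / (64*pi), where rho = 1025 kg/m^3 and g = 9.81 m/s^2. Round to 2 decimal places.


Apply wave power formula:
  g^2 = 9.81^2 = 96.2361
  Hs^2 = 4.9^2 = 24.01
  Numerator = rho * g^2 * Hs^2 * Tp = 1025 * 96.2361 * 24.01 * 12.3 = 29131252.1
  Denominator = 64 * pi = 201.0619
  P = 29131252.1 / 201.0619 = 144886.96 W/m

144886.96


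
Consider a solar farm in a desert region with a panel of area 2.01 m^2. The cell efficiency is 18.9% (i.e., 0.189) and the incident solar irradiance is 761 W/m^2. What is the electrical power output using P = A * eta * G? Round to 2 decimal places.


Use the solar power formula P = A * eta * G.
Given: A = 2.01 m^2, eta = 0.189, G = 761 W/m^2
P = 2.01 * 0.189 * 761
P = 289.10 W

289.10


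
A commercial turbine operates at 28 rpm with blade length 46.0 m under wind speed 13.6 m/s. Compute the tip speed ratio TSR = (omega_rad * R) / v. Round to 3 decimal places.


Convert rotational speed to rad/s:
  omega = 28 * 2 * pi / 60 = 2.9322 rad/s
Compute tip speed:
  v_tip = omega * R = 2.9322 * 46.0 = 134.879 m/s
Tip speed ratio:
  TSR = v_tip / v_wind = 134.879 / 13.6 = 9.918

9.918


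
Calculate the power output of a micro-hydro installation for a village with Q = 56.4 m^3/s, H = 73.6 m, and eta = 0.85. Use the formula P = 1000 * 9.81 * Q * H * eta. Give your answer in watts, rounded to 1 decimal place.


Apply the hydropower formula P = rho * g * Q * H * eta
rho * g = 1000 * 9.81 = 9810.0
P = 9810.0 * 56.4 * 73.6 * 0.85
P = 34613447.0 W

34613447.0


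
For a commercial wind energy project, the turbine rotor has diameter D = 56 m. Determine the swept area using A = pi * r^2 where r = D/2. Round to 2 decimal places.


Compute the rotor radius:
  r = D / 2 = 56 / 2 = 28.0 m
Calculate swept area:
  A = pi * r^2 = pi * 28.0^2
  A = 2463.01 m^2

2463.01


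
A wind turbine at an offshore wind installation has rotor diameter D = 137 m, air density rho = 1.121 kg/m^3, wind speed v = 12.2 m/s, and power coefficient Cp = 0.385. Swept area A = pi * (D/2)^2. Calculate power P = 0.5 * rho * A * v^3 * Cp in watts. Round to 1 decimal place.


Step 1 -- Compute swept area:
  A = pi * (D/2)^2 = pi * (137/2)^2 = 14741.14 m^2
Step 2 -- Apply wind power equation:
  P = 0.5 * rho * A * v^3 * Cp
  v^3 = 12.2^3 = 1815.848
  P = 0.5 * 1.121 * 14741.14 * 1815.848 * 0.385
  P = 5776261.6 W

5776261.6


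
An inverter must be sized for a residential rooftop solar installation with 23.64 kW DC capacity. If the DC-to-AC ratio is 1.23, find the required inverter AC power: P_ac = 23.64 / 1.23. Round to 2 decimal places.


The inverter AC capacity is determined by the DC/AC ratio.
Given: P_dc = 23.64 kW, DC/AC ratio = 1.23
P_ac = P_dc / ratio = 23.64 / 1.23
P_ac = 19.22 kW

19.22


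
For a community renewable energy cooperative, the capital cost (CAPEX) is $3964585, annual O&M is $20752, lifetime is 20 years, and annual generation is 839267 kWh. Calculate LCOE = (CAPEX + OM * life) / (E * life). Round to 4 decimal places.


Total cost = CAPEX + OM * lifetime = 3964585 + 20752 * 20 = 3964585 + 415040 = 4379625
Total generation = annual * lifetime = 839267 * 20 = 16785340 kWh
LCOE = 4379625 / 16785340
LCOE = 0.2609 $/kWh

0.2609


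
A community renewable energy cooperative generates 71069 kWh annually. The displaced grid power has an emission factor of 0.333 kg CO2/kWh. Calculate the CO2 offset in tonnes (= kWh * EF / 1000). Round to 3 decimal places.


CO2 offset in kg = generation * emission_factor
CO2 offset = 71069 * 0.333 = 23665.98 kg
Convert to tonnes:
  CO2 offset = 23665.98 / 1000 = 23.666 tonnes

23.666


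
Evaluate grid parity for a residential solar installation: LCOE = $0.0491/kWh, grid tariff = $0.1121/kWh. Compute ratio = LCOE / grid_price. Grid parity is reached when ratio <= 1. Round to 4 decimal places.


Compare LCOE to grid price:
  LCOE = $0.0491/kWh, Grid price = $0.1121/kWh
  Ratio = LCOE / grid_price = 0.0491 / 0.1121 = 0.4380
  Grid parity achieved (ratio <= 1)? yes

0.4380


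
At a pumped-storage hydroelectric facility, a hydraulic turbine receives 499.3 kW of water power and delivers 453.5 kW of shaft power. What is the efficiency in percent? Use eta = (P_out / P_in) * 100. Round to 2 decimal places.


Turbine efficiency = (output power / input power) * 100
eta = (453.5 / 499.3) * 100
eta = 90.83%

90.83


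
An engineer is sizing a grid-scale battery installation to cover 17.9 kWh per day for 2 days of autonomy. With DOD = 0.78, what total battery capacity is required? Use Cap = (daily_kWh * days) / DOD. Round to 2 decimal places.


Total energy needed = daily * days = 17.9 * 2 = 35.8 kWh
Account for depth of discharge:
  Cap = total_energy / DOD = 35.8 / 0.78
  Cap = 45.90 kWh

45.90


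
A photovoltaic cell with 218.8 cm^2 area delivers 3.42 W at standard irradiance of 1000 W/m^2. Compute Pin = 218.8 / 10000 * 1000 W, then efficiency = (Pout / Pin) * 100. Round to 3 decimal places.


First compute the input power:
  Pin = area_cm2 / 10000 * G = 218.8 / 10000 * 1000 = 21.88 W
Then compute efficiency:
  Efficiency = (Pout / Pin) * 100 = (3.42 / 21.88) * 100
  Efficiency = 15.631%

15.631


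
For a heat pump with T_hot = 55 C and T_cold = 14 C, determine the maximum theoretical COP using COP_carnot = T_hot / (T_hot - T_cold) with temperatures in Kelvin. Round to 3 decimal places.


Convert to Kelvin:
  T_hot = 55 + 273.15 = 328.15 K
  T_cold = 14 + 273.15 = 287.15 K
Apply Carnot COP formula:
  COP = T_hot_K / (T_hot_K - T_cold_K) = 328.15 / 41.0
  COP = 8.004

8.004


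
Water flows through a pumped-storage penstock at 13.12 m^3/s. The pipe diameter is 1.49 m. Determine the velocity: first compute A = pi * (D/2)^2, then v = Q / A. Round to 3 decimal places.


Compute pipe cross-sectional area:
  A = pi * (D/2)^2 = pi * (1.49/2)^2 = 1.7437 m^2
Calculate velocity:
  v = Q / A = 13.12 / 1.7437
  v = 7.524 m/s

7.524


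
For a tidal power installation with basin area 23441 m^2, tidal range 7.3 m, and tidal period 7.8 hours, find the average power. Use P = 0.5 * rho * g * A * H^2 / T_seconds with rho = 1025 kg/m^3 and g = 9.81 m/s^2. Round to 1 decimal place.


Convert period to seconds: T = 7.8 * 3600 = 28080.0 s
H^2 = 7.3^2 = 53.29
P = 0.5 * rho * g * A * H^2 / T
P = 0.5 * 1025 * 9.81 * 23441 * 53.29 / 28080.0
P = 223659.6 W

223659.6


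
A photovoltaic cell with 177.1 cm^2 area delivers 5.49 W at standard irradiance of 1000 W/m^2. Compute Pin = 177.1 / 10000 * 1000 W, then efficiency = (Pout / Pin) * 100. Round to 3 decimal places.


First compute the input power:
  Pin = area_cm2 / 10000 * G = 177.1 / 10000 * 1000 = 17.71 W
Then compute efficiency:
  Efficiency = (Pout / Pin) * 100 = (5.49 / 17.71) * 100
  Efficiency = 30.999%

30.999


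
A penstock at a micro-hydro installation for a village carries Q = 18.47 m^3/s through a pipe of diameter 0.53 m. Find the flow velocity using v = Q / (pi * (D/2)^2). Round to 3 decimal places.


Compute pipe cross-sectional area:
  A = pi * (D/2)^2 = pi * (0.53/2)^2 = 0.2206 m^2
Calculate velocity:
  v = Q / A = 18.47 / 0.2206
  v = 83.719 m/s

83.719


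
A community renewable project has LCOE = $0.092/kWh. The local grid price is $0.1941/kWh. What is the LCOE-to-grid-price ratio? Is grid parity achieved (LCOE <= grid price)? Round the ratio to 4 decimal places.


Compare LCOE to grid price:
  LCOE = $0.092/kWh, Grid price = $0.1941/kWh
  Ratio = LCOE / grid_price = 0.092 / 0.1941 = 0.4740
  Grid parity achieved (ratio <= 1)? yes

0.4740


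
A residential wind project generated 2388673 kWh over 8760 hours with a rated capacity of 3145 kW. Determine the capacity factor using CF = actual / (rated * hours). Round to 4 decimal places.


Capacity factor = actual output / maximum possible output
Maximum possible = rated * hours = 3145 * 8760 = 27550200 kWh
CF = 2388673 / 27550200
CF = 0.0867

0.0867


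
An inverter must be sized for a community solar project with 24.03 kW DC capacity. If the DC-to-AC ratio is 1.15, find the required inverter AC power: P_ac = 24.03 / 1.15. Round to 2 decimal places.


The inverter AC capacity is determined by the DC/AC ratio.
Given: P_dc = 24.03 kW, DC/AC ratio = 1.15
P_ac = P_dc / ratio = 24.03 / 1.15
P_ac = 20.90 kW

20.90


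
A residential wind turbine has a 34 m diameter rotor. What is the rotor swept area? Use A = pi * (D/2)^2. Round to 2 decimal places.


Compute the rotor radius:
  r = D / 2 = 34 / 2 = 17.0 m
Calculate swept area:
  A = pi * r^2 = pi * 17.0^2
  A = 907.92 m^2

907.92


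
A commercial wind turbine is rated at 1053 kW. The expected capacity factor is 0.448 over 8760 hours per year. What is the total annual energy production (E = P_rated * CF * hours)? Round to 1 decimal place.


Annual energy = rated_kW * capacity_factor * hours_per_year
Given: P_rated = 1053 kW, CF = 0.448, hours = 8760
E = 1053 * 0.448 * 8760
E = 4132477.4 kWh

4132477.4


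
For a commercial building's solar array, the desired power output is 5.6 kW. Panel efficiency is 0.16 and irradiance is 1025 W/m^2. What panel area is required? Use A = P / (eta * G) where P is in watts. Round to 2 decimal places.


Convert target power to watts: P = 5.6 * 1000 = 5600.0 W
Compute denominator: eta * G = 0.16 * 1025 = 164.0
Required area A = P / (eta * G) = 5600.0 / 164.0
A = 34.15 m^2

34.15


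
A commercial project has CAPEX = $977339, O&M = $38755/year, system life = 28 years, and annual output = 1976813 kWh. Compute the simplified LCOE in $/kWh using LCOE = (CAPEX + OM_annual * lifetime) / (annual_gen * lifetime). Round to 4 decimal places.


Total cost = CAPEX + OM * lifetime = 977339 + 38755 * 28 = 977339 + 1085140 = 2062479
Total generation = annual * lifetime = 1976813 * 28 = 55350764 kWh
LCOE = 2062479 / 55350764
LCOE = 0.0373 $/kWh

0.0373


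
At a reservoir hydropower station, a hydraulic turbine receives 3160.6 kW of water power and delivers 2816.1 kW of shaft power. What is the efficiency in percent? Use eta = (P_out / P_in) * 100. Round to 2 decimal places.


Turbine efficiency = (output power / input power) * 100
eta = (2816.1 / 3160.6) * 100
eta = 89.10%

89.10


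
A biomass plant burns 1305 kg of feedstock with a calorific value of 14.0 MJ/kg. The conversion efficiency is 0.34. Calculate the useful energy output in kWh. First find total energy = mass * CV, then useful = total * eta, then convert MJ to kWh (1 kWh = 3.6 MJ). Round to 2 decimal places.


Total energy = mass * CV = 1305 * 14.0 = 18270.0 MJ
Useful energy = total * eta = 18270.0 * 0.34 = 6211.8 MJ
Convert to kWh: 6211.8 / 3.6
Useful energy = 1725.50 kWh

1725.50


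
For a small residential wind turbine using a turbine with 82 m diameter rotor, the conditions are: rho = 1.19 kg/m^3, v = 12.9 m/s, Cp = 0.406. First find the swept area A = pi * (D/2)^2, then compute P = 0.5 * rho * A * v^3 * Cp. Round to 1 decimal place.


Step 1 -- Compute swept area:
  A = pi * (D/2)^2 = pi * (82/2)^2 = 5281.02 m^2
Step 2 -- Apply wind power equation:
  P = 0.5 * rho * A * v^3 * Cp
  v^3 = 12.9^3 = 2146.689
  P = 0.5 * 1.19 * 5281.02 * 2146.689 * 0.406
  P = 2738607.0 W

2738607.0


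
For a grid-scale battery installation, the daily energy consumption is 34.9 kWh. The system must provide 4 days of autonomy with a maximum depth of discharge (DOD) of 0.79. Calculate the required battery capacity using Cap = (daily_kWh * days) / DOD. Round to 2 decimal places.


Total energy needed = daily * days = 34.9 * 4 = 139.6 kWh
Account for depth of discharge:
  Cap = total_energy / DOD = 139.6 / 0.79
  Cap = 176.71 kWh

176.71


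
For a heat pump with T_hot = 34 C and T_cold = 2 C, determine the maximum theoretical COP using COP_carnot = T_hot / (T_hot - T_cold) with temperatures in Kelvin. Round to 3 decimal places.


Convert to Kelvin:
  T_hot = 34 + 273.15 = 307.15 K
  T_cold = 2 + 273.15 = 275.15 K
Apply Carnot COP formula:
  COP = T_hot_K / (T_hot_K - T_cold_K) = 307.15 / 32.0
  COP = 9.598

9.598


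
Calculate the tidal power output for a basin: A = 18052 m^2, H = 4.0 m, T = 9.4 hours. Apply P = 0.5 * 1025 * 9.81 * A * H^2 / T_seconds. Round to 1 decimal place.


Convert period to seconds: T = 9.4 * 3600 = 33840.0 s
H^2 = 4.0^2 = 16.0
P = 0.5 * rho * g * A * H^2 / T
P = 0.5 * 1025 * 9.81 * 18052 * 16.0 / 33840.0
P = 42911.9 W

42911.9


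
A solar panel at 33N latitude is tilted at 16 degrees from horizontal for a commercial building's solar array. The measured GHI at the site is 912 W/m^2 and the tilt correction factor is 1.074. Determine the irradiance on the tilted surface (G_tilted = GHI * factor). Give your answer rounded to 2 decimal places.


Identify the given values:
  GHI = 912 W/m^2, tilt correction factor = 1.074
Apply the formula G_tilted = GHI * factor:
  G_tilted = 912 * 1.074
  G_tilted = 979.49 W/m^2

979.49


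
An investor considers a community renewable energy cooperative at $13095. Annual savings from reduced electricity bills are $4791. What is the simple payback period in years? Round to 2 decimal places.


Simple payback period = initial cost / annual savings
Payback = 13095 / 4791
Payback = 2.73 years

2.73


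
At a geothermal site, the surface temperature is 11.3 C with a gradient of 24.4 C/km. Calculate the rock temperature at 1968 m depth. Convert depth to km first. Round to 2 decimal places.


Convert depth to km: 1968 / 1000 = 1.968 km
Temperature increase = gradient * depth_km = 24.4 * 1.968 = 48.02 C
Temperature at depth = T_surface + delta_T = 11.3 + 48.02
T = 59.32 C

59.32


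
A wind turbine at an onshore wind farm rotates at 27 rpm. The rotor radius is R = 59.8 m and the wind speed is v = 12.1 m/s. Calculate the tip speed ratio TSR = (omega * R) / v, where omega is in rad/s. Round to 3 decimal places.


Convert rotational speed to rad/s:
  omega = 27 * 2 * pi / 60 = 2.8274 rad/s
Compute tip speed:
  v_tip = omega * R = 2.8274 * 59.8 = 169.081 m/s
Tip speed ratio:
  TSR = v_tip / v_wind = 169.081 / 12.1 = 13.974

13.974


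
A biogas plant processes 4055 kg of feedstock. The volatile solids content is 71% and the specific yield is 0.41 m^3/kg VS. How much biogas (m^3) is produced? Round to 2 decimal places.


Compute volatile solids:
  VS = mass * VS_fraction = 4055 * 0.71 = 2879.05 kg
Calculate biogas volume:
  Biogas = VS * specific_yield = 2879.05 * 0.41
  Biogas = 1180.41 m^3

1180.41


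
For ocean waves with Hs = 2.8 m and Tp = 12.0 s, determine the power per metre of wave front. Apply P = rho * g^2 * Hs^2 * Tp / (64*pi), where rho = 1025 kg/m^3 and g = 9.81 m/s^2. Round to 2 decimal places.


Apply wave power formula:
  g^2 = 9.81^2 = 96.2361
  Hs^2 = 2.8^2 = 7.84
  Numerator = rho * g^2 * Hs^2 * Tp = 1025 * 96.2361 * 7.84 * 12.0 = 9280239.6
  Denominator = 64 * pi = 201.0619
  P = 9280239.6 / 201.0619 = 46156.13 W/m

46156.13


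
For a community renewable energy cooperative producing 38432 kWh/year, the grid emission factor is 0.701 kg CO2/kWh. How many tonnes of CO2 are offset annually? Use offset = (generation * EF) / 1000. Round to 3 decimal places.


CO2 offset in kg = generation * emission_factor
CO2 offset = 38432 * 0.701 = 26940.83 kg
Convert to tonnes:
  CO2 offset = 26940.83 / 1000 = 26.941 tonnes

26.941


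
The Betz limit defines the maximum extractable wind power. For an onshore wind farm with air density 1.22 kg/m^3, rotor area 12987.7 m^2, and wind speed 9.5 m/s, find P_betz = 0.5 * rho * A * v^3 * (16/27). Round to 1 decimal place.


The Betz coefficient Cp_max = 16/27 = 0.5926
v^3 = 9.5^3 = 857.375
P_betz = 0.5 * rho * A * v^3 * Cp_max
P_betz = 0.5 * 1.22 * 12987.7 * 857.375 * 0.5926
P_betz = 4025215.3 W

4025215.3


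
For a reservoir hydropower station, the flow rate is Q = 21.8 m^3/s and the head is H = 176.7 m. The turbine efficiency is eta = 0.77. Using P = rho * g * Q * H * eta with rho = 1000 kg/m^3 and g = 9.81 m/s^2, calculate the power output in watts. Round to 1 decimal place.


Apply the hydropower formula P = rho * g * Q * H * eta
rho * g = 1000 * 9.81 = 9810.0
P = 9810.0 * 21.8 * 176.7 * 0.77
P = 29097305.6 W

29097305.6


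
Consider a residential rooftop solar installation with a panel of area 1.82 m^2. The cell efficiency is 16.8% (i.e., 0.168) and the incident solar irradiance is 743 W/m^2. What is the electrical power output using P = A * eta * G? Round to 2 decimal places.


Use the solar power formula P = A * eta * G.
Given: A = 1.82 m^2, eta = 0.168, G = 743 W/m^2
P = 1.82 * 0.168 * 743
P = 227.18 W

227.18


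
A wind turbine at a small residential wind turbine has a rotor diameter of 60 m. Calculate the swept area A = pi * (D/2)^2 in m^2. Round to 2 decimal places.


Compute the rotor radius:
  r = D / 2 = 60 / 2 = 30.0 m
Calculate swept area:
  A = pi * r^2 = pi * 30.0^2
  A = 2827.43 m^2

2827.43


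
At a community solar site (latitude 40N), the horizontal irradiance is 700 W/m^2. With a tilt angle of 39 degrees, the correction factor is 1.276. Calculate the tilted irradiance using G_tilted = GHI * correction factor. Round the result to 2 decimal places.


Identify the given values:
  GHI = 700 W/m^2, tilt correction factor = 1.276
Apply the formula G_tilted = GHI * factor:
  G_tilted = 700 * 1.276
  G_tilted = 893.20 W/m^2

893.20


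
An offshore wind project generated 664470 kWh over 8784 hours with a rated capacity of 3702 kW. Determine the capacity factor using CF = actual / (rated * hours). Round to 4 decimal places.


Capacity factor = actual output / maximum possible output
Maximum possible = rated * hours = 3702 * 8784 = 32518368 kWh
CF = 664470 / 32518368
CF = 0.0204

0.0204


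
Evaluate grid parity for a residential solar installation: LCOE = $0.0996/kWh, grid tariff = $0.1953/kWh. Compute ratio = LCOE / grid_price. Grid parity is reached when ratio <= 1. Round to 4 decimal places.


Compare LCOE to grid price:
  LCOE = $0.0996/kWh, Grid price = $0.1953/kWh
  Ratio = LCOE / grid_price = 0.0996 / 0.1953 = 0.5100
  Grid parity achieved (ratio <= 1)? yes

0.5100


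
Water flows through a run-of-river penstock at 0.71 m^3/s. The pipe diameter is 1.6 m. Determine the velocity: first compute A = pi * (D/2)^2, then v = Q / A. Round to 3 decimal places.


Compute pipe cross-sectional area:
  A = pi * (D/2)^2 = pi * (1.6/2)^2 = 2.0106 m^2
Calculate velocity:
  v = Q / A = 0.71 / 2.0106
  v = 0.353 m/s

0.353


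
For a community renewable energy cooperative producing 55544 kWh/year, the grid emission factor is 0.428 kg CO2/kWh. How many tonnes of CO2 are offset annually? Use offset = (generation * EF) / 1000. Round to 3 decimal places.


CO2 offset in kg = generation * emission_factor
CO2 offset = 55544 * 0.428 = 23772.83 kg
Convert to tonnes:
  CO2 offset = 23772.83 / 1000 = 23.773 tonnes

23.773


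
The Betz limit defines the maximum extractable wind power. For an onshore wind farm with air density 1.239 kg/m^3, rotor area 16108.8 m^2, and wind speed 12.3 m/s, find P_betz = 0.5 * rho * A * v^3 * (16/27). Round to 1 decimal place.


The Betz coefficient Cp_max = 16/27 = 0.5926
v^3 = 12.3^3 = 1860.867
P_betz = 0.5 * rho * A * v^3 * Cp_max
P_betz = 0.5 * 1.239 * 16108.8 * 1860.867 * 0.5926
P_betz = 11004645.4 W

11004645.4


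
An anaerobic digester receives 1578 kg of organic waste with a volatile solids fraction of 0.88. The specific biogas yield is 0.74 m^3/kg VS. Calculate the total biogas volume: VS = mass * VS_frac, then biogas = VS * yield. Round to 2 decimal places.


Compute volatile solids:
  VS = mass * VS_fraction = 1578 * 0.88 = 1388.64 kg
Calculate biogas volume:
  Biogas = VS * specific_yield = 1388.64 * 0.74
  Biogas = 1027.59 m^3

1027.59


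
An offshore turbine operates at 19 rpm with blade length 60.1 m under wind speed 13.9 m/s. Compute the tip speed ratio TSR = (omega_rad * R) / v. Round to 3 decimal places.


Convert rotational speed to rad/s:
  omega = 19 * 2 * pi / 60 = 1.9897 rad/s
Compute tip speed:
  v_tip = omega * R = 1.9897 * 60.1 = 119.579 m/s
Tip speed ratio:
  TSR = v_tip / v_wind = 119.579 / 13.9 = 8.603

8.603


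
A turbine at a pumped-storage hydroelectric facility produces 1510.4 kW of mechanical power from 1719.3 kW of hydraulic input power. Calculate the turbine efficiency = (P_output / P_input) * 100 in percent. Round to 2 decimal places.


Turbine efficiency = (output power / input power) * 100
eta = (1510.4 / 1719.3) * 100
eta = 87.85%

87.85


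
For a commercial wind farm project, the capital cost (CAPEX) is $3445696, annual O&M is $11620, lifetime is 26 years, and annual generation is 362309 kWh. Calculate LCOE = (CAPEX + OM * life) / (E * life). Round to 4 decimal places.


Total cost = CAPEX + OM * lifetime = 3445696 + 11620 * 26 = 3445696 + 302120 = 3747816
Total generation = annual * lifetime = 362309 * 26 = 9420034 kWh
LCOE = 3747816 / 9420034
LCOE = 0.3979 $/kWh

0.3979


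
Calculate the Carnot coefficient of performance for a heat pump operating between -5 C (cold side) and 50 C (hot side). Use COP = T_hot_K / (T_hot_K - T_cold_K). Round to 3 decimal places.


Convert to Kelvin:
  T_hot = 50 + 273.15 = 323.15 K
  T_cold = -5 + 273.15 = 268.15 K
Apply Carnot COP formula:
  COP = T_hot_K / (T_hot_K - T_cold_K) = 323.15 / 55.0
  COP = 5.875

5.875


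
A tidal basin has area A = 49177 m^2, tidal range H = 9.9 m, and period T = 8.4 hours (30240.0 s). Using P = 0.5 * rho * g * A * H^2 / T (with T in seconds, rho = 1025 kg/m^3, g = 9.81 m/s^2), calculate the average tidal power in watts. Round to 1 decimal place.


Convert period to seconds: T = 8.4 * 3600 = 30240.0 s
H^2 = 9.9^2 = 98.01
P = 0.5 * rho * g * A * H^2 / T
P = 0.5 * 1025 * 9.81 * 49177 * 98.01 / 30240.0
P = 801333.9 W

801333.9


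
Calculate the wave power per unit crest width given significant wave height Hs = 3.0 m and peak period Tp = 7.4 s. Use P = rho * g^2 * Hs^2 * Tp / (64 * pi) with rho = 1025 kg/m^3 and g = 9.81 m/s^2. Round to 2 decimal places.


Apply wave power formula:
  g^2 = 9.81^2 = 96.2361
  Hs^2 = 3.0^2 = 9.0
  Numerator = rho * g^2 * Hs^2 * Tp = 1025 * 96.2361 * 9.0 * 7.4 = 6569557.37
  Denominator = 64 * pi = 201.0619
  P = 6569557.37 / 201.0619 = 32674.30 W/m

32674.30


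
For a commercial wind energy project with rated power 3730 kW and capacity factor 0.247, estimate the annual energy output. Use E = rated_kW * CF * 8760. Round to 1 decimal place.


Annual energy = rated_kW * capacity_factor * hours_per_year
Given: P_rated = 3730 kW, CF = 0.247, hours = 8760
E = 3730 * 0.247 * 8760
E = 8070675.6 kWh

8070675.6


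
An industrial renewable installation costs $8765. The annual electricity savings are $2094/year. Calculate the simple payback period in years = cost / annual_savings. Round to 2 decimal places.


Simple payback period = initial cost / annual savings
Payback = 8765 / 2094
Payback = 4.19 years

4.19


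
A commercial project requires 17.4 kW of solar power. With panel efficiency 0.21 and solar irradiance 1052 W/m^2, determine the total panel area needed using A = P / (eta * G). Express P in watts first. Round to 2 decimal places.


Convert target power to watts: P = 17.4 * 1000 = 17400.0 W
Compute denominator: eta * G = 0.21 * 1052 = 220.92
Required area A = P / (eta * G) = 17400.0 / 220.92
A = 78.76 m^2

78.76


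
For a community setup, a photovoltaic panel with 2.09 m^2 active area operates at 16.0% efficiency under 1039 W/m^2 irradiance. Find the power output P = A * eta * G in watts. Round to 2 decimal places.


Use the solar power formula P = A * eta * G.
Given: A = 2.09 m^2, eta = 0.16, G = 1039 W/m^2
P = 2.09 * 0.16 * 1039
P = 347.44 W

347.44


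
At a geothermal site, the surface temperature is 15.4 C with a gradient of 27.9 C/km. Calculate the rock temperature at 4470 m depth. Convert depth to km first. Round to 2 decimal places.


Convert depth to km: 4470 / 1000 = 4.47 km
Temperature increase = gradient * depth_km = 27.9 * 4.47 = 124.71 C
Temperature at depth = T_surface + delta_T = 15.4 + 124.71
T = 140.11 C

140.11


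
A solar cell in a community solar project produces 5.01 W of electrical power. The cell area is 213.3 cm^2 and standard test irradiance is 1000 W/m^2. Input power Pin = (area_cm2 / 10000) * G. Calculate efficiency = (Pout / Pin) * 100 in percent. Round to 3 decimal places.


First compute the input power:
  Pin = area_cm2 / 10000 * G = 213.3 / 10000 * 1000 = 21.33 W
Then compute efficiency:
  Efficiency = (Pout / Pin) * 100 = (5.01 / 21.33) * 100
  Efficiency = 23.488%

23.488
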